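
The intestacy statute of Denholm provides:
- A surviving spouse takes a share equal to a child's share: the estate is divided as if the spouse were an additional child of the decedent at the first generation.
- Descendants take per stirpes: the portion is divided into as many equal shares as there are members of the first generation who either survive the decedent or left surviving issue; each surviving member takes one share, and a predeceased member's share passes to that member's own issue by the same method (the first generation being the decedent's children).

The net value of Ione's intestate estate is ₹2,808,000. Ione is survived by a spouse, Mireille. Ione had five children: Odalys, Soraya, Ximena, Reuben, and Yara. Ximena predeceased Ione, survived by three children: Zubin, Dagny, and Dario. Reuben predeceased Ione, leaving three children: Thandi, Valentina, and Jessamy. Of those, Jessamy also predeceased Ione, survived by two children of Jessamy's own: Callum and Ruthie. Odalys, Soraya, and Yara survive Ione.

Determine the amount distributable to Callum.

Callum receives ₹78,000.

The spouse counts as an additional share at the children's level, so there are 6 primary shares of ₹468,000. Mireille takes one such share (₹468,000).
The children's combined portion (₹2,340,000) is divided into 5 shares of ₹468,000: Odalys, Soraya, and Yara each take ₹468,000; Ximena's ₹468,000 share passes to Ximena's issue; Reuben's ₹468,000 share passes to Reuben's issue.
Ximena's share (₹468,000) is divided into 3 shares of ₹156,000: Zubin, Dagny, and Dario each take ₹156,000.
Reuben's share (₹468,000) is divided into 3 shares of ₹156,000: Thandi and Valentina each take ₹156,000; Jessamy's ₹156,000 share passes to Jessamy's issue.
Jessamy's share (₹156,000) is divided into 2 shares of ₹78,000: Callum and Ruthie each take ₹78,000.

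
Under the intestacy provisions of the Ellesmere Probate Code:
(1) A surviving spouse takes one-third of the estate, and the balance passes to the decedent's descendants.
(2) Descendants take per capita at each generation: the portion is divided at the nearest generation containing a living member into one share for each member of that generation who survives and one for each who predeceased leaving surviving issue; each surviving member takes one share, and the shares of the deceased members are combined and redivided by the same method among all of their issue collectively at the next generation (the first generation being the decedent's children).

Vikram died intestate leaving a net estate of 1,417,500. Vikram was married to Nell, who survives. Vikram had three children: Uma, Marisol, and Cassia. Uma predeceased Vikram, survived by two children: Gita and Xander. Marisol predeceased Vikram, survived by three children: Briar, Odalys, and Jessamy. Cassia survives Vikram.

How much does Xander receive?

Nell takes one-third of 1,417,500 = 472,500. The remaining 945,000 passes to the descendants.
The descendants' portion (945,000) is divided at the children's generation into 3 shares of 315,000. Cassia takes 315,000. The 2 shares of the deceased (Uma and Marisol) are combined into a pool of 630,000.
That pool (630,000) is divided at the grandchildren's generation equally among Gita, Xander, Briar, Odalys, and Jessamy: 126,000 each.

Xander receives 126,000.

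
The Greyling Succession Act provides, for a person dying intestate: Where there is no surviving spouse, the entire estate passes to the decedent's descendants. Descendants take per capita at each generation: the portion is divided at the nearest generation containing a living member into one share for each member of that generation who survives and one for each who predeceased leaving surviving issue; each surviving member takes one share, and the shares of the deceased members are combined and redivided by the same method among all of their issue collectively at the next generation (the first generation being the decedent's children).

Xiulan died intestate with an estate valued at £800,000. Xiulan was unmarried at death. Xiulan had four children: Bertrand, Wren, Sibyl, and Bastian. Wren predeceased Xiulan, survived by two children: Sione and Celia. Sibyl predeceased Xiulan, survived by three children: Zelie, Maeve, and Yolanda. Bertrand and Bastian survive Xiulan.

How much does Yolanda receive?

Yolanda receives £80,000.

The entire £800,000 passes to the descendants.
That amount (£800,000) is divided at the children's generation into 4 shares of £200,000. Bertrand and Bastian each take £200,000. The 2 shares of the deceased (Wren and Sibyl) are combined into a pool of £400,000.
That pool (£400,000) is divided at the grandchildren's generation equally among Sione, Celia, Zelie, Maeve, and Yolanda: £80,000 each.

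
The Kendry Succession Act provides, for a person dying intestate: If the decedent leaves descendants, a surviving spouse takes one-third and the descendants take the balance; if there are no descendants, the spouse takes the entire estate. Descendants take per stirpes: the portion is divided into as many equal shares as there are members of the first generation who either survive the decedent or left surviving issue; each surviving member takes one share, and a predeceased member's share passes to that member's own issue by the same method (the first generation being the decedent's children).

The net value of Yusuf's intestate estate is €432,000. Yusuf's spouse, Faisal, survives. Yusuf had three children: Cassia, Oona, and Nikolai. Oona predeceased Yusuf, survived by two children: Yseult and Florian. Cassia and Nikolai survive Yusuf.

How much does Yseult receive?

Faisal takes one-third of €432,000 = €144,000. The remaining €288,000 passes to the descendants.
The descendants' portion (€288,000) is divided into 3 shares of €96,000: Cassia and Nikolai each take €96,000; Oona's €96,000 share passes to Oona's issue.
Oona's share (€96,000) is divided into 2 shares of €48,000: Yseult and Florian each take €48,000.

Yseult receives €48,000.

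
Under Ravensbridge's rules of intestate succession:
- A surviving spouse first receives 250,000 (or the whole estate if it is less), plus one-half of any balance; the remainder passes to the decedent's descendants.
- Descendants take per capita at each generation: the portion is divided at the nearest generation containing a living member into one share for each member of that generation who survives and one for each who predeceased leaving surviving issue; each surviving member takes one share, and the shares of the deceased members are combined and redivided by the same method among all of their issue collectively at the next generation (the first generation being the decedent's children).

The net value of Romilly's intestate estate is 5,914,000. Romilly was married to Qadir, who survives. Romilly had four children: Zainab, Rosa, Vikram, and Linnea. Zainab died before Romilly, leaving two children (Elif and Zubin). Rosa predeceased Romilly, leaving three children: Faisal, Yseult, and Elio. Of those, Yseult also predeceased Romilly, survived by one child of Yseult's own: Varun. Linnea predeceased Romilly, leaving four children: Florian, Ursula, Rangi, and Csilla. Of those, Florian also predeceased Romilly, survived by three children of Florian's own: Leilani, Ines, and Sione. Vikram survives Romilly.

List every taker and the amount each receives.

Qadir first takes 250,000, leaving a balance of 5,664,000. Qadir then takes one-half of the balance (2,832,000), for a total of 3,082,000. The remaining 2,832,000 passes to the descendants.
The descendants' portion (2,832,000) is divided at the children's generation into 4 shares of 708,000. Vikram takes 708,000. The 3 shares of the deceased (Zainab, Rosa, and Linnea) are combined into a pool of 2,124,000.
That pool (2,124,000) is divided at the grandchildren's generation into 9 shares of 236,000. Elif, Zubin, Faisal, Elio, Ursula, Rangi, and Csilla each take 236,000. The 2 shares of the deceased (Yseult and Florian) are combined into a pool of 472,000.
That pool (472,000) is divided at the great-grandchildren's generation equally among Varun, Leilani, Ines, and Sione: 118,000 each.

Qadir: 3,082,000; Elif: 236,000; Zubin: 236,000; Faisal: 236,000; Varun: 118,000; Elio: 236,000; Vikram: 708,000; Leilani: 118,000; Ines: 118,000; Sione: 118,000; Ursula: 236,000; Rangi: 236,000; Csilla: 236,000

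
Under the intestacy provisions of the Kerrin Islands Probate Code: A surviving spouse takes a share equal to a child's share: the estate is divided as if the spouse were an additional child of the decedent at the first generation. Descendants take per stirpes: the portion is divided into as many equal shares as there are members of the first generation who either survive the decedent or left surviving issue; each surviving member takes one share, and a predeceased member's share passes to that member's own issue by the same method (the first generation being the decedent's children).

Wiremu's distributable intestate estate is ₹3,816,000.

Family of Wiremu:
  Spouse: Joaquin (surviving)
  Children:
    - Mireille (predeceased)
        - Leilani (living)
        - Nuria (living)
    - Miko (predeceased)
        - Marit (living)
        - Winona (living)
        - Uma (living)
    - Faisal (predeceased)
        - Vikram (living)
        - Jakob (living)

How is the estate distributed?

The spouse counts as an additional share at the children's level, so there are 4 primary shares of ₹954,000. Joaquin takes one such share (₹954,000).
The children's combined portion (₹2,862,000) is divided into 3 shares of ₹954,000: Mireille's ₹954,000 share passes to Mireille's issue; Miko's ₹954,000 share passes to Miko's issue; Faisal's ₹954,000 share passes to Faisal's issue.
Mireille's share (₹954,000) is divided into 2 shares of ₹477,000: Leilani and Nuria each take ₹477,000.
Miko's share (₹954,000) is divided into 3 shares of ₹318,000: Marit, Winona, and Uma each take ₹318,000.
Faisal's share (₹954,000) is divided into 2 shares of ₹477,000: Vikram and Jakob each take ₹477,000.

Joaquin: ₹954,000; Leilani: ₹477,000; Nuria: ₹477,000; Marit: ₹318,000; Winona: ₹318,000; Uma: ₹318,000; Vikram: ₹477,000; Jakob: ₹477,000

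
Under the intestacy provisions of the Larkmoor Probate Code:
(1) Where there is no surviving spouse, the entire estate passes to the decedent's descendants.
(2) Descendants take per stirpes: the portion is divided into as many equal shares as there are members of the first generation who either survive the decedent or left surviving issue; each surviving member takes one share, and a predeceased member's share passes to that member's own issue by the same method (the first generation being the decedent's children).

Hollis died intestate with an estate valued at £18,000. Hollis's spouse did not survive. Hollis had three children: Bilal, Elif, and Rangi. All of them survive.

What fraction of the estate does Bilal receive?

Bilal receives 1/3 of the estate.

The entire £18,000 passes to the descendants.
That amount (£18,000) is divided into 3 shares of £6,000: Bilal, Elif, and Rangi each take £6,000.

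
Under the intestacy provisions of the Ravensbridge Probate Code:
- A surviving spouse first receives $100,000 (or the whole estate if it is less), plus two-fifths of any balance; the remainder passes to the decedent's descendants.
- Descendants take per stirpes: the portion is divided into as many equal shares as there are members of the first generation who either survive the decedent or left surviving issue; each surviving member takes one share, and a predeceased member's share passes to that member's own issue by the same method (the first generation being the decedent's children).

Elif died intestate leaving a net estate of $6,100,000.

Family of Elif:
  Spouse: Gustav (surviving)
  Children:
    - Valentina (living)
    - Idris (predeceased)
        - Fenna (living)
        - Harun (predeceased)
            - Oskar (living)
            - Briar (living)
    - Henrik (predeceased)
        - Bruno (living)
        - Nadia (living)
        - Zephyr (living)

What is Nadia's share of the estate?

Nadia receives $400,000.

Gustav first takes $100,000, leaving a balance of $6,000,000. Gustav then takes two-fifths of the balance ($2,400,000), for a total of $2,500,000. The remaining $3,600,000 passes to the descendants.
The descendants' portion ($3,600,000) is divided into 3 shares of $1,200,000: Valentina takes $1,200,000; Idris's $1,200,000 share passes to Idris's issue; Henrik's $1,200,000 share passes to Henrik's issue.
Idris's share ($1,200,000) is divided into 2 shares of $600,000: Fenna takes $600,000; Harun's $600,000 share passes to Harun's issue.
Harun's share ($600,000) is divided into 2 shares of $300,000: Oskar and Briar each take $300,000.
Henrik's share ($1,200,000) is divided into 3 shares of $400,000: Bruno, Nadia, and Zephyr each take $400,000.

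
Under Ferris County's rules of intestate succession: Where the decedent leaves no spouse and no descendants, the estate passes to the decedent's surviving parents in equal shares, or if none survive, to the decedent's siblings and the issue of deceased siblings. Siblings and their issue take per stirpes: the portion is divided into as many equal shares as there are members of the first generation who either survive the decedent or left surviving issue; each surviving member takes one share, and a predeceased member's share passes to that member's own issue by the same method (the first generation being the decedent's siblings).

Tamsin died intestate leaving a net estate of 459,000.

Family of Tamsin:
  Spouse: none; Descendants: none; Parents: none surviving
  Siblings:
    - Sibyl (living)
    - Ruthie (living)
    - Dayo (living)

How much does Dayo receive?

Dayo receives 153,000.

The entire 459,000 passes to the siblings and their issue.
That amount (459,000) is divided into 3 shares of 153,000: Sibyl, Ruthie, and Dayo each take 153,000.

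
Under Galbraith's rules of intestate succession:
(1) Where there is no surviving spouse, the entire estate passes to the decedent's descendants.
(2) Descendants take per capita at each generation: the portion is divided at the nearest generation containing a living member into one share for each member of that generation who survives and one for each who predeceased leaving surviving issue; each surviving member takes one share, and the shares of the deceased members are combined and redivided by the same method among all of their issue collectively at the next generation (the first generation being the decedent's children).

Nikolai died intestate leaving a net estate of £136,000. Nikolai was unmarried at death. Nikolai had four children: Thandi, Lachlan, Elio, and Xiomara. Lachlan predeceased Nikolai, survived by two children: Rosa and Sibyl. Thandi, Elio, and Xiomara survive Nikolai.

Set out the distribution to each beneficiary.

The entire £136,000 passes to the descendants.
That amount (£136,000) is divided at the children's generation into 4 shares of £34,000. Thandi, Elio, and Xiomara each take £34,000. The remaining share for the deceased Lachlan (£34,000) is carried to the next generation.
That pool (£34,000) is divided at the grandchildren's generation equally among Rosa and Sibyl: £17,000 each.

Thandi: £34,000; Rosa: £17,000; Sibyl: £17,000; Elio: £34,000; Xiomara: £34,000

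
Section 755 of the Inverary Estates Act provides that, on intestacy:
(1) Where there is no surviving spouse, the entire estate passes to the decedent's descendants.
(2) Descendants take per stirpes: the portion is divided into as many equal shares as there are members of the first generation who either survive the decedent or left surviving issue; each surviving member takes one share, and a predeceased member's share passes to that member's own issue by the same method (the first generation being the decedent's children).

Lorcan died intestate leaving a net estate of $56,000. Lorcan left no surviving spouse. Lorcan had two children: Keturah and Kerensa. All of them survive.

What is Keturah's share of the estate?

Keturah receives $28,000.

The entire $56,000 passes to the descendants.
That amount ($56,000) is divided into 2 shares of $28,000: Keturah and Kerensa each take $28,000.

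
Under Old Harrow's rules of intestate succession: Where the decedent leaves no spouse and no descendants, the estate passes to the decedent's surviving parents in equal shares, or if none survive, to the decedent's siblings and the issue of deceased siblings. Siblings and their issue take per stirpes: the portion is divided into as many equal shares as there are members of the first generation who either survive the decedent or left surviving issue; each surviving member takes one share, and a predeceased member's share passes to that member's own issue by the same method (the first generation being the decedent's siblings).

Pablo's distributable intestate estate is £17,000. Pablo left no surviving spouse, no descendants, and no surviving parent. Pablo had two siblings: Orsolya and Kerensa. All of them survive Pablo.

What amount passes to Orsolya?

Orsolya receives £8,500.

The entire £17,000 passes to the siblings and their issue.
That amount (£17,000) is divided into 2 shares of £8,500: Orsolya and Kerensa each take £8,500.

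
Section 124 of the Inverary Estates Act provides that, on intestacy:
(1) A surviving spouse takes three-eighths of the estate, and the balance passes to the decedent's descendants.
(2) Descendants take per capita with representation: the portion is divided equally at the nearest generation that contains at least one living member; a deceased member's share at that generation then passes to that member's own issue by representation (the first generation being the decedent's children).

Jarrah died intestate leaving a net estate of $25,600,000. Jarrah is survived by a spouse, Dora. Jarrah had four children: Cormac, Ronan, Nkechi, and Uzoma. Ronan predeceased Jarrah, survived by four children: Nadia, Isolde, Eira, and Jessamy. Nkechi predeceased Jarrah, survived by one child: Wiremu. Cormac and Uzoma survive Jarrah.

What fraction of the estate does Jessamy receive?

Dora takes three-eighths of $25,600,000 = $9,600,000. The remaining $16,000,000 passes to the descendants.
The descendants' portion ($16,000,000) is divided into 4 shares of $4,000,000: Cormac and Uzoma each take $4,000,000; Ronan's $4,000,000 share passes to Ronan's issue; Nkechi's $4,000,000 share passes to Nkechi's issue.
Ronan's share ($4,000,000) is divided into 4 shares of $1,000,000: Nadia, Isolde, Eira, and Jessamy each take $1,000,000.
Nkechi's share ($4,000,000) passes entirely to Wiremu.

Jessamy receives 5/128 of the estate.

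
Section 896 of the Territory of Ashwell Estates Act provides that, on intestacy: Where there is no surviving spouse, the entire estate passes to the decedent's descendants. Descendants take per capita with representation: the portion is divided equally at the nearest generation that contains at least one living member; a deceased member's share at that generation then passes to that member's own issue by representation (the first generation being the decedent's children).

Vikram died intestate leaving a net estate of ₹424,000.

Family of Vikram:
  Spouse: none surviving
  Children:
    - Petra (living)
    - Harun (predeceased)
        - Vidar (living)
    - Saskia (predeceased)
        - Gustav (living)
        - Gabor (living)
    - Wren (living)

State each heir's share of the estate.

The entire ₹424,000 passes to the descendants.
That amount (₹424,000) is divided into 4 shares of ₹106,000: Petra and Wren each take ₹106,000; Harun's ₹106,000 share passes to Harun's issue; Saskia's ₹106,000 share passes to Saskia's issue.
Harun's share (₹106,000) passes entirely to Vidar.
Saskia's share (₹106,000) is divided into 2 shares of ₹53,000: Gustav and Gabor each take ₹53,000.

Petra: ₹106,000; Vidar: ₹106,000; Gustav: ₹53,000; Gabor: ₹53,000; Wren: ₹106,000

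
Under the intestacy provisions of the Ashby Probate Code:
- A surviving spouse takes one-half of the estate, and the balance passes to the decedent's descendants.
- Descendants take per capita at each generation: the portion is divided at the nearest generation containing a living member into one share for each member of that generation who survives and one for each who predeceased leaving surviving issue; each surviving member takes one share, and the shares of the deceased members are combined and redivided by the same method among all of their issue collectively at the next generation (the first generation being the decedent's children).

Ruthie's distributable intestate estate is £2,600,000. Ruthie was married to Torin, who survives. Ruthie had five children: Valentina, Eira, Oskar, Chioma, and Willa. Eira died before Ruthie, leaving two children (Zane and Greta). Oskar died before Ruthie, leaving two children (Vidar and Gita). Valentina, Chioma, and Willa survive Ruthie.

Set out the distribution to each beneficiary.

Torin takes one-half of £2,600,000 = £1,300,000. The remaining £1,300,000 passes to the descendants.
The descendants' portion (£1,300,000) is divided at the children's generation into 5 shares of £260,000. Valentina, Chioma, and Willa each take £260,000. The 2 shares of the deceased (Eira and Oskar) are combined into a pool of £520,000.
That pool (£520,000) is divided at the grandchildren's generation equally among Zane, Greta, Vidar, and Gita: £130,000 each.

Torin: £1,300,000; Valentina: £260,000; Zane: £130,000; Greta: £130,000; Vidar: £130,000; Gita: £130,000; Chioma: £260,000; Willa: £260,000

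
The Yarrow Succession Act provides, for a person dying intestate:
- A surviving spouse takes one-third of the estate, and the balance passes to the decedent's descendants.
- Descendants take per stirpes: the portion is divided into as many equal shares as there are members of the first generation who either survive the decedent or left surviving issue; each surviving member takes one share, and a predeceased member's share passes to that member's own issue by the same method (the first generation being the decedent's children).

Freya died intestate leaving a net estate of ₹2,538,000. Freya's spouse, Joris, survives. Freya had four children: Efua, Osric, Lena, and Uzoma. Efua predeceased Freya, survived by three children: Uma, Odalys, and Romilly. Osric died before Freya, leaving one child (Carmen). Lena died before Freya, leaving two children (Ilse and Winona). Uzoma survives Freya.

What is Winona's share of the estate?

Joris takes one-third of ₹2,538,000 = ₹846,000. The remaining ₹1,692,000 passes to the descendants.
The descendants' portion (₹1,692,000) is divided into 4 shares of ₹423,000: Uzoma takes ₹423,000; Efua's ₹423,000 share passes to Efua's issue; Osric's ₹423,000 share passes to Osric's issue; Lena's ₹423,000 share passes to Lena's issue.
Efua's share (₹423,000) is divided into 3 shares of ₹141,000: Uma, Odalys, and Romilly each take ₹141,000.
Osric's share (₹423,000) passes entirely to Carmen.
Lena's share (₹423,000) is divided into 2 shares of ₹211,500: Ilse and Winona each take ₹211,500.

Winona receives ₹211,500.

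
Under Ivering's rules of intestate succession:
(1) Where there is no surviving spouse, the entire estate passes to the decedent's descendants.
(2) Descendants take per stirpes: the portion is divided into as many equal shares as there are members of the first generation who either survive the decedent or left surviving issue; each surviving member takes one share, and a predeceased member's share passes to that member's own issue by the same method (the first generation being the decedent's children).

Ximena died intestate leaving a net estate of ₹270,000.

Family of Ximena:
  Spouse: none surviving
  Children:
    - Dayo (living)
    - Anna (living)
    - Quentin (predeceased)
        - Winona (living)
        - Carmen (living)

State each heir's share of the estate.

The entire ₹270,000 passes to the descendants.
That amount (₹270,000) is divided into 3 shares of ₹90,000: Dayo and Anna each take ₹90,000; Quentin's ₹90,000 share passes to Quentin's issue.
Quentin's share (₹90,000) is divided into 2 shares of ₹45,000: Winona and Carmen each take ₹45,000.

Dayo: ₹90,000; Anna: ₹90,000; Winona: ₹45,000; Carmen: ₹45,000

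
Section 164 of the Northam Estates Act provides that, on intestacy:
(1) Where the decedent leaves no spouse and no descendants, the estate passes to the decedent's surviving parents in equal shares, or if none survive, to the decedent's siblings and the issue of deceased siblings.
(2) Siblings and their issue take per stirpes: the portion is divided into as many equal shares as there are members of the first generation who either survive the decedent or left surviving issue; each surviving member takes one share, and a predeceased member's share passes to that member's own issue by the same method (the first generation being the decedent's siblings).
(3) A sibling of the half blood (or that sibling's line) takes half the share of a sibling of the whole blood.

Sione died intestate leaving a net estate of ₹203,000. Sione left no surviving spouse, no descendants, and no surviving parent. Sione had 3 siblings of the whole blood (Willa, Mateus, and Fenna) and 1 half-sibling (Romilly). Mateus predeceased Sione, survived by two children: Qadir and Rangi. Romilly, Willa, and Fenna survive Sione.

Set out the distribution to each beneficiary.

Romilly: ₹29,000; Willa: ₹58,000; Qadir: ₹29,000; Rangi: ₹29,000; Fenna: ₹58,000

The entire ₹203,000 passes to the siblings and their issue.
Counting each half-blood sibling's line as half a unit, there are 7/2 units in ₹203,000, so one unit is ₹58,000. Whole-blood lines (Willa, Mateus, and Fenna) take ₹58,000 each; half-blood lines (Romilly) take ₹29,000 each.
Mateus's share (₹58,000) is divided into 2 shares of ₹29,000: Qadir and Rangi each take ₹29,000.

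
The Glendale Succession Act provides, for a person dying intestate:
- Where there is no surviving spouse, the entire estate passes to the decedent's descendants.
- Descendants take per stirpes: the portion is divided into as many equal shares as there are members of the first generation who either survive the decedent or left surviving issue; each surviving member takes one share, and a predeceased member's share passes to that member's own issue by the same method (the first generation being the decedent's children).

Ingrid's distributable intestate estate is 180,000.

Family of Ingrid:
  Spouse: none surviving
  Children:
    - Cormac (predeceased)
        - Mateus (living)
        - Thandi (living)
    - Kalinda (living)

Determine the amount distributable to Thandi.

Thandi receives 45,000.

The entire 180,000 passes to the descendants.
That amount (180,000) is divided into 2 shares of 90,000: Kalinda takes 90,000; Cormac's 90,000 share passes to Cormac's issue.
Cormac's share (90,000) is divided into 2 shares of 45,000: Mateus and Thandi each take 45,000.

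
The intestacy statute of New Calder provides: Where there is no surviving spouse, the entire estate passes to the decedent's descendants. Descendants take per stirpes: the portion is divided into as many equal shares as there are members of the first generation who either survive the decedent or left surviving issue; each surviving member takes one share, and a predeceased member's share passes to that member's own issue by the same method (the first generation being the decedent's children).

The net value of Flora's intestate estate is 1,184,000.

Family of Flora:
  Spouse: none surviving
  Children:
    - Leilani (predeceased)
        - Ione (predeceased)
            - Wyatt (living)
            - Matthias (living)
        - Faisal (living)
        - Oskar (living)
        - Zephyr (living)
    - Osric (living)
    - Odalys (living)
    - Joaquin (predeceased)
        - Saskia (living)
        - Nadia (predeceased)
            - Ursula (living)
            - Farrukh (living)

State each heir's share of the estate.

Wyatt: 37,000; Matthias: 37,000; Faisal: 74,000; Oskar: 74,000; Zephyr: 74,000; Osric: 296,000; Odalys: 296,000; Saskia: 148,000; Ursula: 74,000; Farrukh: 74,000

The entire 1,184,000 passes to the descendants.
That amount (1,184,000) is divided into 4 shares of 296,000: Osric and Odalys each take 296,000; Leilani's 296,000 share passes to Leilani's issue; Joaquin's 296,000 share passes to Joaquin's issue.
Leilani's share (296,000) is divided into 4 shares of 74,000: Faisal, Oskar, and Zephyr each take 74,000; Ione's 74,000 share passes to Ione's issue.
Ione's share (74,000) is divided into 2 shares of 37,000: Wyatt and Matthias each take 37,000.
Joaquin's share (296,000) is divided into 2 shares of 148,000: Saskia takes 148,000; Nadia's 148,000 share passes to Nadia's issue.
Nadia's share (148,000) is divided into 2 shares of 74,000: Ursula and Farrukh each take 74,000.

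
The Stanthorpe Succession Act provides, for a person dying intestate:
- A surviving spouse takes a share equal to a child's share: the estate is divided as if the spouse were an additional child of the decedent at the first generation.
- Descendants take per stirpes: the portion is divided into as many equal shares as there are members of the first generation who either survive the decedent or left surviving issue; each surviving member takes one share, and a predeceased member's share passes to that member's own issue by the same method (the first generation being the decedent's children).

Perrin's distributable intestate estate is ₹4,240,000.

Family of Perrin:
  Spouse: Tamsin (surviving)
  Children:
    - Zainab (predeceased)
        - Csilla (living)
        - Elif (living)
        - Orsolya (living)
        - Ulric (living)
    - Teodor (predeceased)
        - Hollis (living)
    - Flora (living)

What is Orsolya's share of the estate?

Orsolya receives ₹265,000.

The spouse counts as an additional share at the children's level, so there are 4 primary shares of ₹1,060,000. Tamsin takes one such share (₹1,060,000).
The children's combined portion (₹3,180,000) is divided into 3 shares of ₹1,060,000: Flora takes ₹1,060,000; Zainab's ₹1,060,000 share passes to Zainab's issue; Teodor's ₹1,060,000 share passes to Teodor's issue.
Zainab's share (₹1,060,000) is divided into 4 shares of ₹265,000: Csilla, Elif, Orsolya, and Ulric each take ₹265,000.
Teodor's share (₹1,060,000) passes entirely to Hollis.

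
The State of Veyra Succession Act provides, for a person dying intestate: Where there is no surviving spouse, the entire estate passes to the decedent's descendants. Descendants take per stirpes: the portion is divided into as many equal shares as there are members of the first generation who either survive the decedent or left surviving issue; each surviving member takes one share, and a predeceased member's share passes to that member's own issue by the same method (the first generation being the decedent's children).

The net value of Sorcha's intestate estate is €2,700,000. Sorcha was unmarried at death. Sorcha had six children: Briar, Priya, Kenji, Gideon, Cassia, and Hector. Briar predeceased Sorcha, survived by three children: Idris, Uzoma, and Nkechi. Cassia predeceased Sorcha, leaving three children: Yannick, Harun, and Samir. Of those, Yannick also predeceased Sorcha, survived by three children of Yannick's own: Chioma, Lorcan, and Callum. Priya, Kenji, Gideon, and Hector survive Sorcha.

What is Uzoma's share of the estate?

The entire €2,700,000 passes to the descendants.
That amount (€2,700,000) is divided into 6 shares of €450,000: Priya, Kenji, Gideon, and Hector each take €450,000; Briar's €450,000 share passes to Briar's issue; Cassia's €450,000 share passes to Cassia's issue.
Briar's share (€450,000) is divided into 3 shares of €150,000: Idris, Uzoma, and Nkechi each take €150,000.
Cassia's share (€450,000) is divided into 3 shares of €150,000: Harun and Samir each take €150,000; Yannick's €150,000 share passes to Yannick's issue.
Yannick's share (€150,000) is divided into 3 shares of €50,000: Chioma, Lorcan, and Callum each take €50,000.

Uzoma receives €150,000.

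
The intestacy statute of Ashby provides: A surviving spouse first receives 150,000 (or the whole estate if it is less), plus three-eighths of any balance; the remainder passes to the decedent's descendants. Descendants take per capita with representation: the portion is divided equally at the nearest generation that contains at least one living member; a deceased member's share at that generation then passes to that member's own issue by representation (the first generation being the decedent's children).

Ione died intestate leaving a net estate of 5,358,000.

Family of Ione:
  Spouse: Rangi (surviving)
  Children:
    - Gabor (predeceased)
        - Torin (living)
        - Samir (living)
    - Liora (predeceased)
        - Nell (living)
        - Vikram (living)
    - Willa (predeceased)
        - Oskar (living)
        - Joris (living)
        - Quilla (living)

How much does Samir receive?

Samir receives 465,000.

Rangi first takes 150,000, leaving a balance of 5,208,000. Rangi then takes three-eighths of the balance (1,953,000), for a total of 2,103,000. The remaining 3,255,000 passes to the descendants.
No child survives, so the initial division is made at the grandchildren's generation.
The descendants' portion (3,255,000) is divided into 7 shares of 465,000: Torin, Samir, Nell, Vikram, Oskar, Joris, and Quilla each take 465,000.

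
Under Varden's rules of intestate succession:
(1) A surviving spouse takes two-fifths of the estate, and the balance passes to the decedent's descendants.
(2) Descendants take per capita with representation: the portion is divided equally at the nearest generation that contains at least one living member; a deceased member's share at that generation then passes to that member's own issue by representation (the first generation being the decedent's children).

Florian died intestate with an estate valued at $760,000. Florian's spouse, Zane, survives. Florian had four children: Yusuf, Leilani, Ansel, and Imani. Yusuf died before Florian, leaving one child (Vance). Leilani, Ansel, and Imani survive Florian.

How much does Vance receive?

Zane takes two-fifths of $760,000 = $304,000. The remaining $456,000 passes to the descendants.
The descendants' portion ($456,000) is divided into 4 shares of $114,000: Leilani, Ansel, and Imani each take $114,000; Yusuf's $114,000 share passes to Yusuf's issue.
Yusuf's share ($114,000) passes entirely to Vance.

Vance receives $114,000.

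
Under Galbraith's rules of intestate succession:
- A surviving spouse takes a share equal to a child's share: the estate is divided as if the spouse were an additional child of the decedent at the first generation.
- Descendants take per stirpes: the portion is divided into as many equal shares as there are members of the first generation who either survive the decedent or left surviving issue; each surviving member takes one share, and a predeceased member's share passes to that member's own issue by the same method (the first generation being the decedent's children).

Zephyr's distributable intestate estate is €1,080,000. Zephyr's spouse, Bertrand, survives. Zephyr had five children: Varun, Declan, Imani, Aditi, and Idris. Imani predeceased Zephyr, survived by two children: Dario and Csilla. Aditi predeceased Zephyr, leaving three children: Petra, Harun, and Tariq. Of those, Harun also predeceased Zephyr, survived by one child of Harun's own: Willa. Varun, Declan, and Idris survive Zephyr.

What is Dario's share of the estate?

Dario receives €90,000.

The spouse counts as an additional share at the children's level, so there are 6 primary shares of €180,000. Bertrand takes one such share (€180,000).
The children's combined portion (€900,000) is divided into 5 shares of €180,000: Varun, Declan, and Idris each take €180,000; Imani's €180,000 share passes to Imani's issue; Aditi's €180,000 share passes to Aditi's issue.
Imani's share (€180,000) is divided into 2 shares of €90,000: Dario and Csilla each take €90,000.
Aditi's share (€180,000) is divided into 3 shares of €60,000: Petra and Tariq each take €60,000; Harun's €60,000 share passes to Harun's issue.
Harun's share (€60,000) passes entirely to Willa.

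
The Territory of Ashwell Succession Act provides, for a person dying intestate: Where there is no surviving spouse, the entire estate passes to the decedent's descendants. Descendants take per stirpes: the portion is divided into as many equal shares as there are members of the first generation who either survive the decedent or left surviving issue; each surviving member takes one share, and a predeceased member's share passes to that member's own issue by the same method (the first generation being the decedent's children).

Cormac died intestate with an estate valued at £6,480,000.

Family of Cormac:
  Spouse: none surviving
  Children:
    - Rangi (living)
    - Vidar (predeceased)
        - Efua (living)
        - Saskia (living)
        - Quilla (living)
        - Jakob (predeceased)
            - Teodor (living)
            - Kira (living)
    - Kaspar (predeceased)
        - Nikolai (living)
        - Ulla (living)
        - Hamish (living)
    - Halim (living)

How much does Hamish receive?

Hamish receives £540,000.

The entire £6,480,000 passes to the descendants.
That amount (£6,480,000) is divided into 4 shares of £1,620,000: Rangi and Halim each take £1,620,000; Vidar's £1,620,000 share passes to Vidar's issue; Kaspar's £1,620,000 share passes to Kaspar's issue.
Vidar's share (£1,620,000) is divided into 4 shares of £405,000: Efua, Saskia, and Quilla each take £405,000; Jakob's £405,000 share passes to Jakob's issue.
Jakob's share (£405,000) is divided into 2 shares of £202,500: Teodor and Kira each take £202,500.
Kaspar's share (£1,620,000) is divided into 3 shares of £540,000: Nikolai, Ulla, and Hamish each take £540,000.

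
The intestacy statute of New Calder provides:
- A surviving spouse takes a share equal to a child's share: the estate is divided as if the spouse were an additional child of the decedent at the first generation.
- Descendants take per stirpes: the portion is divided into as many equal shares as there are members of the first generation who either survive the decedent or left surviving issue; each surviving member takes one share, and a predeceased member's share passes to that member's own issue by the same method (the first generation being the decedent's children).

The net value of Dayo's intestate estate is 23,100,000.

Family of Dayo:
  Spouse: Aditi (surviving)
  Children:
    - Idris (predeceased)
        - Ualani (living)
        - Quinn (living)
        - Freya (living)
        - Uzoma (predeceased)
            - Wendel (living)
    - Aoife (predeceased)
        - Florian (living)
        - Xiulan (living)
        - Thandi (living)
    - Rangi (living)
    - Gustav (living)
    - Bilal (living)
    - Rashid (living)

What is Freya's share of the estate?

Freya receives 825,000.

The spouse counts as an additional share at the children's level, so there are 7 primary shares of 3,300,000. Aditi takes one such share (3,300,000).
The children's combined portion (19,800,000) is divided into 6 shares of 3,300,000: Rangi, Gustav, Bilal, and Rashid each take 3,300,000; Idris's 3,300,000 share passes to Idris's issue; Aoife's 3,300,000 share passes to Aoife's issue.
Idris's share (3,300,000) is divided into 4 shares of 825,000: Ualani, Quinn, and Freya each take 825,000; Uzoma's 825,000 share passes to Uzoma's issue.
Uzoma's share (825,000) passes entirely to Wendel.
Aoife's share (3,300,000) is divided into 3 shares of 1,100,000: Florian, Xiulan, and Thandi each take 1,100,000.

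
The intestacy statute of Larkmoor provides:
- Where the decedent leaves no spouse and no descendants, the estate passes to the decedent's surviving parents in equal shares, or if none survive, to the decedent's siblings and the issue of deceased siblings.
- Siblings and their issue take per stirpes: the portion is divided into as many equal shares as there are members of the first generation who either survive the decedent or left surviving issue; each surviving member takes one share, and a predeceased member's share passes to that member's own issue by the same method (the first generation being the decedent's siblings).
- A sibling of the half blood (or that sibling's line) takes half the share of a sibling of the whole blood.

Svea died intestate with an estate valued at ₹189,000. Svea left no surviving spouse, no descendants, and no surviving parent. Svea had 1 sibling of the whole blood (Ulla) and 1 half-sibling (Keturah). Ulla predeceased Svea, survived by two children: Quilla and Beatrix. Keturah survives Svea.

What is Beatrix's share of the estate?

Beatrix receives ₹63,000.

The entire ₹189,000 passes to the siblings and their issue.
Counting each half-blood sibling's line as half a unit, there are 3/2 units in ₹189,000, so one unit is ₹126,000. Whole-blood lines (Ulla) take ₹126,000 each; half-blood lines (Keturah) take ₹63,000 each.
Ulla's share (₹126,000) is divided into 2 shares of ₹63,000: Quilla and Beatrix each take ₹63,000.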